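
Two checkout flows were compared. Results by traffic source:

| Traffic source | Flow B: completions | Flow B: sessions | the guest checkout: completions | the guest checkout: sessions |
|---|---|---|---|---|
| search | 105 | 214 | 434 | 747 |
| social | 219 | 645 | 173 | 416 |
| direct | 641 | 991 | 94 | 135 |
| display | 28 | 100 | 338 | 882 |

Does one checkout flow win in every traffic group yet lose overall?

Yes

Search: Flow B 105/214 = 49.1%, the guest checkout 434/747 = 58.1% → the guest checkout
Social: Flow B 219/645 = 34.0%, the guest checkout 173/416 = 41.6% → the guest checkout
Direct: Flow B 641/991 = 64.7%, the guest checkout 94/135 = 69.6% → the guest checkout
Display: Flow B 28/100 = 28.0%, the guest checkout 338/882 = 38.3% → the guest checkout
Overall: Flow B 993/1950 = 50.9%, the guest checkout 1039/2180 = 47.7% → Flow B
The guest checkout wins each traffic group but Flow B wins overall — the comparison reverses. The guest checkout's sessions skew toward display, which has a lower base rate.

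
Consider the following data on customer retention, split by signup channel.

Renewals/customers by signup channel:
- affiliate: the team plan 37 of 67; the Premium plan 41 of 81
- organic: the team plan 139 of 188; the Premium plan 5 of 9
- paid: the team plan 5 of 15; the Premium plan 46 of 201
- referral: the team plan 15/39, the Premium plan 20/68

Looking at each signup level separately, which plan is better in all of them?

the team plan

Affiliate: the team plan 37/67 = 55.2%, the Premium plan 41/81 = 50.6% → the team plan
Organic: the team plan 139/188 = 73.9%, the Premium plan 5/9 = 55.6% → the team plan
Paid: the team plan 5/15 = 33.3%, the Premium plan 46/201 = 22.9% → the team plan
Referral: the team plan 15/39 = 38.5%, the Premium plan 20/68 = 29.4% → the team plan
The team plan has the higher rate in all 4 groups.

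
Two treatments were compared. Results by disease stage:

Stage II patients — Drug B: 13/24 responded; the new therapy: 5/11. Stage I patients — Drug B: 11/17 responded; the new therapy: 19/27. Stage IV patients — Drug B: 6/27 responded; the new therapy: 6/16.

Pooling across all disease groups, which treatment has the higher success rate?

the new therapy

Stage II: Drug B 13/24 = 54.2%, the new therapy 5/11 = 45.5% → Drug B
Stage I: Drug B 11/17 = 64.7%, the new therapy 19/27 = 70.4% → the new therapy
Stage IV: Drug B 6/27 = 22.2%, the new therapy 6/16 = 37.5% → the new therapy
Overall: Drug B 30/68 = 44.1%, the new therapy 30/54 = 55.6% → the new therapy
(Neither sweeps every disease group, but the new therapy has the higher pooled rate.)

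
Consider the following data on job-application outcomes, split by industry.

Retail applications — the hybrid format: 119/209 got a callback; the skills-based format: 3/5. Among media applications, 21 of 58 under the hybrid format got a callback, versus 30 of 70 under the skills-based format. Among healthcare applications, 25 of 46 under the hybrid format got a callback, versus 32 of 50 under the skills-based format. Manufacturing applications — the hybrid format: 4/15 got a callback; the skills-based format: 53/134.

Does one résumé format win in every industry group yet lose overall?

Yes

Retail: the hybrid format 119/209 = 56.9%, the skills-based format 3/5 = 60.0% → the skills-based format
Media: the hybrid format 21/58 = 36.2%, the skills-based format 30/70 = 42.9% → the skills-based format
Healthcare: the hybrid format 25/46 = 54.3%, the skills-based format 32/50 = 64.0% → the skills-based format
Manufacturing: the hybrid format 4/15 = 26.7%, the skills-based format 53/134 = 39.6% → the skills-based format
Overall: the hybrid format 169/328 = 51.5%, the skills-based format 118/259 = 45.6% → the hybrid format
The skills-based format wins each industry group but the hybrid format wins overall — the comparison reverses. The skills-based format's applications skew toward manufacturing, which has a lower base rate.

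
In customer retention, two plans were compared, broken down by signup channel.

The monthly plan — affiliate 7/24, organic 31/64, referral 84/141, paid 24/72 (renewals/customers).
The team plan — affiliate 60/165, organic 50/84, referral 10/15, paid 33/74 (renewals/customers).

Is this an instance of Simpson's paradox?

Yes

Affiliate: the monthly plan 7/24 = 29.2%, the team plan 60/165 = 36.4% → the team plan
Organic: the monthly plan 31/64 = 48.4%, the team plan 50/84 = 59.5% → the team plan
Referral: the monthly plan 84/141 = 59.6%, the team plan 10/15 = 66.7% → the team plan
Paid: the monthly plan 24/72 = 33.3%, the team plan 33/74 = 44.6% → the team plan
Overall: the monthly plan 146/301 = 48.5%, the team plan 153/338 = 45.3% → the monthly plan
The team plan wins each signup group but the monthly plan wins overall — the comparison reverses. The team plan's customers skew toward affiliate, which has a lower base rate.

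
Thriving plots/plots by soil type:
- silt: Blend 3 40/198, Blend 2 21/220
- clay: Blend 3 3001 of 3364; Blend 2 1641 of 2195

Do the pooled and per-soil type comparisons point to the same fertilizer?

Yes

Silt: Blend 3 40/198 = 20.2%, Blend 2 21/220 = 9.5% → Blend 3
Clay: Blend 3 3001/3364 = 89.2%, Blend 2 1641/2195 = 74.8% → Blend 3
Overall: Blend 3 3041/3562 = 85.4%, Blend 2 1662/2415 = 68.8% → Blend 3
Blend 3 wins overall and in every soil group — no reversal.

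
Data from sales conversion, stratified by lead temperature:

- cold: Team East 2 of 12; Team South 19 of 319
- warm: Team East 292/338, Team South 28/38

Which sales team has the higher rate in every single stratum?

Cold: Team East 2/12 = 16.7%, Team South 19/319 = 6.0% → Team East
Warm: Team East 292/338 = 86.4%, Team South 28/38 = 73.7% → Team East
Team East has the higher rate in both groups.

Team East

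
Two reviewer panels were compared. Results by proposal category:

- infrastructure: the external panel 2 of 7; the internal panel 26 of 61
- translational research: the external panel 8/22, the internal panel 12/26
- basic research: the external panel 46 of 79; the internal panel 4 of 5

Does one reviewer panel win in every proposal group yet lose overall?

Yes

Infrastructure: the external panel 2/7 = 28.6%, the internal panel 26/61 = 42.6% → the internal panel
Translational research: the external panel 8/22 = 36.4%, the internal panel 12/26 = 46.2% → the internal panel
Basic research: the external panel 46/79 = 58.2%, the internal panel 4/5 = 80.0% → the internal panel
Overall: the external panel 56/108 = 51.9%, the internal panel 42/92 = 45.7% → the external panel
The internal panel wins each proposal group but the external panel wins overall — the comparison reverses. The internal panel's proposals skew toward infrastructure, which has a lower base rate.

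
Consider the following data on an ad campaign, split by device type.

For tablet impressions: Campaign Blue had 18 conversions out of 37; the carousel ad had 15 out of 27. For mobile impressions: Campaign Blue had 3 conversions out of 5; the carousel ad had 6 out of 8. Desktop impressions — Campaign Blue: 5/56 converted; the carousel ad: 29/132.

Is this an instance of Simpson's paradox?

No

Tablet: Campaign Blue 18/37 = 48.6%, the carousel ad 15/27 = 55.6% → the carousel ad
Mobile: Campaign Blue 3/5 = 60.0%, the carousel ad 6/8 = 75.0% → the carousel ad
Desktop: Campaign Blue 5/56 = 8.9%, the carousel ad 29/132 = 22.0% → the carousel ad
Overall: Campaign Blue 26/98 = 26.5%, the carousel ad 50/167 = 29.9% → the carousel ad
The carousel ad wins overall and in every device group — no reversal.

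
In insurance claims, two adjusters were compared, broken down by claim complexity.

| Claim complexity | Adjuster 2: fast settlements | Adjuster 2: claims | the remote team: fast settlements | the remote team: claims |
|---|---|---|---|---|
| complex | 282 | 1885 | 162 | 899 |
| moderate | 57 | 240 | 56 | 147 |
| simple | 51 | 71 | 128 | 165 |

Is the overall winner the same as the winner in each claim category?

Yes

Complex: Adjuster 2 282/1885 = 15.0%, the remote team 162/899 = 18.0% → the remote team
Moderate: Adjuster 2 57/240 = 23.8%, the remote team 56/147 = 38.1% → the remote team
Simple: Adjuster 2 51/71 = 71.8%, the remote team 128/165 = 77.6% → the remote team
Overall: Adjuster 2 390/2196 = 17.8%, the remote team 346/1211 = 28.6% → the remote team
The remote team wins overall and in every claim group — no reversal.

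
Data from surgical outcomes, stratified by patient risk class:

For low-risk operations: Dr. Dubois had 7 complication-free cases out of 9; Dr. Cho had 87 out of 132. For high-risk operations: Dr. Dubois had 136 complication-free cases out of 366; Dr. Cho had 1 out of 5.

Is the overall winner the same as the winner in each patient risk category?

Low-risk: Dr. Dubois 7/9 = 77.8%, Dr. Cho 87/132 = 65.9% → Dr. Dubois
High-risk: Dr. Dubois 136/366 = 37.2%, Dr. Cho 1/5 = 20.0% → Dr. Dubois
Overall: Dr. Dubois 143/375 = 38.1%, Dr. Cho 88/137 = 64.2% → Dr. Cho
Dr. Dubois wins each patient risk group but Dr. Cho wins overall — the comparison reverses. Dr. Dubois's operations skew toward high-risk, which has a lower base rate.

No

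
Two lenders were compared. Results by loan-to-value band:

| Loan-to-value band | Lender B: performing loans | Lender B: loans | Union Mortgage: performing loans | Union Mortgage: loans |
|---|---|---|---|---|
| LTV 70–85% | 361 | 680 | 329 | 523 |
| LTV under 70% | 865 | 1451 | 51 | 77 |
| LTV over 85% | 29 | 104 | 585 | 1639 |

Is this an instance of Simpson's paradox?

Yes

LTV 70–85%: Lender B 361/680 = 53.1%, Union Mortgage 329/523 = 62.9% → Union Mortgage
LTV under 70%: Lender B 865/1451 = 59.6%, Union Mortgage 51/77 = 66.2% → Union Mortgage
LTV over 85%: Lender B 29/104 = 27.9%, Union Mortgage 585/1639 = 35.7% → Union Mortgage
Overall: Lender B 1255/2235 = 56.2%, Union Mortgage 965/2239 = 43.1% → Lender B
Union Mortgage wins each loan-to-value group but Lender B wins overall — the comparison reverses. Union Mortgage's loans skew toward LTV over 85%, which has a lower base rate.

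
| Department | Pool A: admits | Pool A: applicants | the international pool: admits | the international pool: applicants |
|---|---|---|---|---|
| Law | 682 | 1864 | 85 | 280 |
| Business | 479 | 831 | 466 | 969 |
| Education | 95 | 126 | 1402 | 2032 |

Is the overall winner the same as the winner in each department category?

Law: Pool A 682/1864 = 36.6%, the international pool 85/280 = 30.4% → Pool A
Business: Pool A 479/831 = 57.6%, the international pool 466/969 = 48.1% → Pool A
Education: Pool A 95/126 = 75.4%, the international pool 1402/2032 = 69.0% → Pool A
Overall: Pool A 1256/2821 = 44.5%, the international pool 1953/3281 = 59.5% → the international pool
Pool A wins each department group but the international pool wins overall — the comparison reverses. Pool A's applicants skew toward Law, which has a lower base rate.

No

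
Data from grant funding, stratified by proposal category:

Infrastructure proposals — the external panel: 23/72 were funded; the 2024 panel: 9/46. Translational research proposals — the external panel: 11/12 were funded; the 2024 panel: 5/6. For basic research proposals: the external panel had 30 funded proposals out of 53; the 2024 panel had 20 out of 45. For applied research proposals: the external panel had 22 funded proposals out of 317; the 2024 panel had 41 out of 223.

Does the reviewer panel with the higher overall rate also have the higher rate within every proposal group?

No

Infrastructure: the external panel 23/72 = 31.9%, the 2024 panel 9/46 = 19.6% → the external panel
Translational research: the external panel 11/12 = 91.7%, the 2024 panel 5/6 = 83.3% → the external panel
Basic research: the external panel 30/53 = 56.6%, the 2024 panel 20/45 = 44.4% → the external panel
Applied research: the external panel 22/317 = 6.9%, the 2024 panel 41/223 = 18.4% → the 2024 panel
Overall: the external panel 86/454 = 18.9%, the 2024 panel 75/320 = 23.4% → the 2024 panel
Neither sweeps: the external panel wins 3 of 4 groups, the 2024 panel wins 1. The 2024 panel wins overall but not every group — no Simpson reversal.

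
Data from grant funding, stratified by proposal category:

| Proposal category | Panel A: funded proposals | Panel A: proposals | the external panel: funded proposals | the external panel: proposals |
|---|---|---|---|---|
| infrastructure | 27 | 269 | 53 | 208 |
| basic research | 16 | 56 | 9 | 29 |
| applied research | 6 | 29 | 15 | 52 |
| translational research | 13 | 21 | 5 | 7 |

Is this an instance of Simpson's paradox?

No

Infrastructure: Panel A 27/269 = 10.0%, the external panel 53/208 = 25.5% → the external panel
Basic research: Panel A 16/56 = 28.6%, the external panel 9/29 = 31.0% → the external panel
Applied research: Panel A 6/29 = 20.7%, the external panel 15/52 = 28.8% → the external panel
Translational research: Panel A 13/21 = 61.9%, the external panel 5/7 = 71.4% → the external panel
Overall: Panel A 62/375 = 16.5%, the external panel 82/296 = 27.7% → the external panel
The external panel wins overall and in every proposal group — no reversal.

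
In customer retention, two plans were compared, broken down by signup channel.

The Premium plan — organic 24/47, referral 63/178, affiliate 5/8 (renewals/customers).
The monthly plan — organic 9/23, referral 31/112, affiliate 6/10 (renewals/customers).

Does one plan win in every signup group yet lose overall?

No

Organic: the Premium plan 24/47 = 51.1%, the monthly plan 9/23 = 39.1% → the Premium plan
Referral: the Premium plan 63/178 = 35.4%, the monthly plan 31/112 = 27.7% → the Premium plan
Affiliate: the Premium plan 5/8 = 62.5%, the monthly plan 6/10 = 60.0% → the Premium plan
Overall: the Premium plan 92/233 = 39.5%, the monthly plan 46/145 = 31.7% → the Premium plan
The Premium plan wins overall and in every signup group — no reversal.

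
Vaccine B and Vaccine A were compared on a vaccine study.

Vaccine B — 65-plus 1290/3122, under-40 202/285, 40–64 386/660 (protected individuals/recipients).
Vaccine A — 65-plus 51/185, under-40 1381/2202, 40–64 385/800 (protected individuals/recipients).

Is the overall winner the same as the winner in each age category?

No

65-plus: Vaccine B 1290/3122 = 41.3%, Vaccine A 51/185 = 27.6% → Vaccine B
Under-40: Vaccine B 202/285 = 70.9%, Vaccine A 1381/2202 = 62.7% → Vaccine B
40–64: Vaccine B 386/660 = 58.5%, Vaccine A 385/800 = 48.1% → Vaccine B
Overall: Vaccine B 1878/4067 = 46.2%, Vaccine A 1817/3187 = 57.0% → Vaccine A
Vaccine B wins each age group but Vaccine A wins overall — the comparison reverses. Vaccine B's recipients skew toward 65-plus, which has a lower base rate.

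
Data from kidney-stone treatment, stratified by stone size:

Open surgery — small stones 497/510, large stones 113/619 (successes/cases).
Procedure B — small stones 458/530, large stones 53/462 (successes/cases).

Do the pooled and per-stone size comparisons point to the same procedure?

Small stones: open surgery 497/510 = 97.5%, Procedure B 458/530 = 86.4% → open surgery
Large stones: open surgery 113/619 = 18.3%, Procedure B 53/462 = 11.5% → open surgery
Overall: open surgery 610/1129 = 54.0%, Procedure B 511/992 = 51.5% → open surgery
Open surgery wins overall and in every stone group — no reversal.

Yes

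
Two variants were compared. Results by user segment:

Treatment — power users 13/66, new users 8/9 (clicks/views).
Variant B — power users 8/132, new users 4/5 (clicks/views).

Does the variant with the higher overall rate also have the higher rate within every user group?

Yes

Power users: Treatment 13/66 = 19.7%, Variant B 8/132 = 6.1% → Treatment
New users: Treatment 8/9 = 88.9%, Variant B 4/5 = 80.0% → Treatment
Overall: Treatment 21/75 = 28.0%, Variant B 12/137 = 8.8% → Treatment
Treatment wins overall and in every user group — no reversal.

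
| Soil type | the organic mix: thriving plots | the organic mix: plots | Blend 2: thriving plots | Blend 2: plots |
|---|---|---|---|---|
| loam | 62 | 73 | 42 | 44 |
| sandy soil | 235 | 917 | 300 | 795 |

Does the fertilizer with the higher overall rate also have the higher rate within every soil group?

Loam: the organic mix 62/73 = 84.9%, Blend 2 42/44 = 95.5% → Blend 2
Sandy soil: the organic mix 235/917 = 25.6%, Blend 2 300/795 = 37.7% → Blend 2
Overall: the organic mix 297/990 = 30.0%, Blend 2 342/839 = 40.8% → Blend 2
Blend 2 wins overall and in every soil group — no reversal.

Yes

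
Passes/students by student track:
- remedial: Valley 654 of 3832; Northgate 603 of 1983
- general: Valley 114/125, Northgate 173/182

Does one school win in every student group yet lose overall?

Remedial: Valley 654/3832 = 17.1%, Northgate 603/1983 = 30.4% → Northgate
General: Valley 114/125 = 91.2%, Northgate 173/182 = 95.1% → Northgate
Overall: Valley 768/3957 = 19.4%, Northgate 776/2165 = 35.8% → Northgate
Northgate wins overall and in every student group — no reversal.

No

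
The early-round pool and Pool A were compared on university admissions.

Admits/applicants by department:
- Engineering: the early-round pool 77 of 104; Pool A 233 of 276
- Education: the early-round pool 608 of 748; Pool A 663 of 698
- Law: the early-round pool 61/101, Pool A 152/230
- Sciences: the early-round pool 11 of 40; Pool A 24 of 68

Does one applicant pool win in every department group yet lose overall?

Engineering: the early-round pool 77/104 = 74.0%, Pool A 233/276 = 84.4% → Pool A
Education: the early-round pool 608/748 = 81.3%, Pool A 663/698 = 95.0% → Pool A
Law: the early-round pool 61/101 = 60.4%, Pool A 152/230 = 66.1% → Pool A
Sciences: the early-round pool 11/40 = 27.5%, Pool A 24/68 = 35.3% → Pool A
Overall: the early-round pool 757/993 = 76.2%, Pool A 1072/1272 = 84.3% → Pool A
Pool A wins overall and in every department group — no reversal.

No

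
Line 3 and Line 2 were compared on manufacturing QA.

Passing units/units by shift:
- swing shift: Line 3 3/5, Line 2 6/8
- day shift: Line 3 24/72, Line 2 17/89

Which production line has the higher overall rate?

Swing shift: Line 3 3/5 = 60.0%, Line 2 6/8 = 75.0% → Line 2
Day shift: Line 3 24/72 = 33.3%, Line 2 17/89 = 19.1% → Line 3
Overall: Line 3 27/77 = 35.1%, Line 2 23/97 = 23.7% → Line 3
(Neither sweeps every shift group, but Line 3 has the higher pooled rate.)

Line 3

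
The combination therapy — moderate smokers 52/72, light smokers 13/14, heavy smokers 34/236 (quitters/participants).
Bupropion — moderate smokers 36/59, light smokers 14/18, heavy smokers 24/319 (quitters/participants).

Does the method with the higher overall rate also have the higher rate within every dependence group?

Yes

Moderate smokers: the combination therapy 52/72 = 72.2%, bupropion 36/59 = 61.0% → the combination therapy
Light smokers: the combination therapy 13/14 = 92.9%, bupropion 14/18 = 77.8% → the combination therapy
Heavy smokers: the combination therapy 34/236 = 14.4%, bupropion 24/319 = 7.5% → the combination therapy
Overall: the combination therapy 99/322 = 30.7%, bupropion 74/396 = 18.7% → the combination therapy
The combination therapy wins overall and in every dependence group — no reversal.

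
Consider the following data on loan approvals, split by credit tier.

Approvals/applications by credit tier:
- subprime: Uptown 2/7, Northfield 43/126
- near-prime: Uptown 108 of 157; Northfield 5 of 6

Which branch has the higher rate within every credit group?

Subprime: Uptown 2/7 = 28.6%, Northfield 43/126 = 34.1% → Northfield
Near-prime: Uptown 108/157 = 68.8%, Northfield 5/6 = 83.3% → Northfield
Northfield has the higher rate in both groups.

Northfield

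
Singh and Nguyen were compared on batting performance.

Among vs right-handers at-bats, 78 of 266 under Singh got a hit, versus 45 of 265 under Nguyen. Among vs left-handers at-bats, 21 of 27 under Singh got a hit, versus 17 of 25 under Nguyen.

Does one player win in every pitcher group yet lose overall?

No

Vs right-handers: Singh 78/266 = 29.3%, Nguyen 45/265 = 17.0% → Singh
Vs left-handers: Singh 21/27 = 77.8%, Nguyen 17/25 = 68.0% → Singh
Overall: Singh 99/293 = 33.8%, Nguyen 62/290 = 21.4% → Singh
Singh wins overall and in every pitcher group — no reversal.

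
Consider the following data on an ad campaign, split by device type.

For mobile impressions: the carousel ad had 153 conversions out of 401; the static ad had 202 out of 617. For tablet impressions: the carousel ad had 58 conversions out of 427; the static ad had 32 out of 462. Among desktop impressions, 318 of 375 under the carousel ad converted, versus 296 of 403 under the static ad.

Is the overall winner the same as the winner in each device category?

Mobile: the carousel ad 153/401 = 38.2%, the static ad 202/617 = 32.7% → the carousel ad
Tablet: the carousel ad 58/427 = 13.6%, the static ad 32/462 = 6.9% → the carousel ad
Desktop: the carousel ad 318/375 = 84.8%, the static ad 296/403 = 73.4% → the carousel ad
Overall: the carousel ad 529/1203 = 44.0%, the static ad 530/1482 = 35.8% → the carousel ad
The carousel ad wins overall and in every device group — no reversal.

Yes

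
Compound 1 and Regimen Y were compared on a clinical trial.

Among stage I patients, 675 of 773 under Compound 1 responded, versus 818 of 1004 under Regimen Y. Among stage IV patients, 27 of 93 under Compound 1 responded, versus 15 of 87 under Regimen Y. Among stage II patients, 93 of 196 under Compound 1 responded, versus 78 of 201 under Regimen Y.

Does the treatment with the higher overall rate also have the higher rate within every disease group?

Stage I: Compound 1 675/773 = 87.3%, Regimen Y 818/1004 = 81.5% → Compound 1
Stage IV: Compound 1 27/93 = 29.0%, Regimen Y 15/87 = 17.2% → Compound 1
Stage II: Compound 1 93/196 = 47.4%, Regimen Y 78/201 = 38.8% → Compound 1
Overall: Compound 1 795/1062 = 74.9%, Regimen Y 911/1292 = 70.5% → Compound 1
Compound 1 wins overall and in every disease group — no reversal.

Yes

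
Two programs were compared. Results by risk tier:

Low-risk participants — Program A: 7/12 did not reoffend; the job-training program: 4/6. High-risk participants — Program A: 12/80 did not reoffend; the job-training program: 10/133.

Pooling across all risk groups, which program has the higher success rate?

Program A

Low-risk: Program A 7/12 = 58.3%, the job-training program 4/6 = 66.7% → the job-training program
High-risk: Program A 12/80 = 15.0%, the job-training program 10/133 = 7.5% → Program A
Overall: Program A 19/92 = 20.7%, the job-training program 14/139 = 10.1% → Program A
(Neither sweeps every risk group, but Program A has the higher pooled rate.)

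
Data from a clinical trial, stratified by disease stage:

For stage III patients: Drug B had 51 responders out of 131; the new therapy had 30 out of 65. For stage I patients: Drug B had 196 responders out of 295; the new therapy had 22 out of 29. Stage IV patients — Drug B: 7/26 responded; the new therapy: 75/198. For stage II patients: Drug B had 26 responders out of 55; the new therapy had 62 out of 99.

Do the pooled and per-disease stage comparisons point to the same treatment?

No

Stage III: Drug B 51/131 = 38.9%, the new therapy 30/65 = 46.2% → the new therapy
Stage I: Drug B 196/295 = 66.4%, the new therapy 22/29 = 75.9% → the new therapy
Stage IV: Drug B 7/26 = 26.9%, the new therapy 75/198 = 37.9% → the new therapy
Stage II: Drug B 26/55 = 47.3%, the new therapy 62/99 = 62.6% → the new therapy
Overall: Drug B 280/507 = 55.2%, the new therapy 189/391 = 48.3% → Drug B
The new therapy wins each disease group but Drug B wins overall — the comparison reverses. The new therapy's patients skew toward stage IV, which has a lower base rate.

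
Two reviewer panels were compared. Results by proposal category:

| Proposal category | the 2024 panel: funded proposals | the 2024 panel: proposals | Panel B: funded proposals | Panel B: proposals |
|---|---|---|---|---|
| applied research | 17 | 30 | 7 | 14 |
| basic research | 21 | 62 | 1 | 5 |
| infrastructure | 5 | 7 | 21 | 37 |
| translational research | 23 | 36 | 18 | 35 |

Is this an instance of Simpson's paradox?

Applied research: the 2024 panel 17/30 = 56.7%, Panel B 7/14 = 50.0% → the 2024 panel
Basic research: the 2024 panel 21/62 = 33.9%, Panel B 1/5 = 20.0% → the 2024 panel
Infrastructure: the 2024 panel 5/7 = 71.4%, Panel B 21/37 = 56.8% → the 2024 panel
Translational research: the 2024 panel 23/36 = 63.9%, Panel B 18/35 = 51.4% → the 2024 panel
Overall: the 2024 panel 66/135 = 48.9%, Panel B 47/91 = 51.6% → Panel B
The 2024 panel wins each proposal group but Panel B wins overall — the comparison reverses. The 2024 panel's proposals skew toward basic research, which has a lower base rate.

Yes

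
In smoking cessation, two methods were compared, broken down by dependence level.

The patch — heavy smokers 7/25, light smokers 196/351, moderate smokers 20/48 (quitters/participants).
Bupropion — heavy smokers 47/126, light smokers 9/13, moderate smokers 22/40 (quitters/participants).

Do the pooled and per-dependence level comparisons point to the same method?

No

Heavy smokers: the patch 7/25 = 28.0%, bupropion 47/126 = 37.3% → bupropion
Light smokers: the patch 196/351 = 55.8%, bupropion 9/13 = 69.2% → bupropion
Moderate smokers: the patch 20/48 = 41.7%, bupropion 22/40 = 55.0% → bupropion
Overall: the patch 223/424 = 52.6%, bupropion 78/179 = 43.6% → the patch
Bupropion wins each dependence group but the patch wins overall — the comparison reverses. Bupropion's participants skew toward heavy smokers, which has a lower base rate.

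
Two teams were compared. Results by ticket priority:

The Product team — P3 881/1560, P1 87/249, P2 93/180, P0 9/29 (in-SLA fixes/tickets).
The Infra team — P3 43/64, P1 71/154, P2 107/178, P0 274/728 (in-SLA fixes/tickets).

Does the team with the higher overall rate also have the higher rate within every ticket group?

No

P3: the Product team 881/1560 = 56.5%, the Infra team 43/64 = 67.2% → the Infra team
P1: the Product team 87/249 = 34.9%, the Infra team 71/154 = 46.1% → the Infra team
P2: the Product team 93/180 = 51.7%, the Infra team 107/178 = 60.1% → the Infra team
P0: the Product team 9/29 = 31.0%, the Infra team 274/728 = 37.6% → the Infra team
Overall: the Product team 1070/2018 = 53.0%, the Infra team 495/1124 = 44.0% → the Product team
The Infra team wins each ticket group but the Product team wins overall — the comparison reverses. The Infra team's tickets skew toward P0, which has a lower base rate.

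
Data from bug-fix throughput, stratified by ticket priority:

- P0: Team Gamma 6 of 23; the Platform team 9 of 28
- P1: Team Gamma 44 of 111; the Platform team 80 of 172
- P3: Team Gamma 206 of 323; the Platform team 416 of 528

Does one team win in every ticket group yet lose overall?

P0: Team Gamma 6/23 = 26.1%, the Platform team 9/28 = 32.1% → the Platform team
P1: Team Gamma 44/111 = 39.6%, the Platform team 80/172 = 46.5% → the Platform team
P3: Team Gamma 206/323 = 63.8%, the Platform team 416/528 = 78.8% → the Platform team
Overall: Team Gamma 256/457 = 56.0%, the Platform team 505/728 = 69.4% → the Platform team
The Platform team wins overall and in every ticket group — no reversal.

No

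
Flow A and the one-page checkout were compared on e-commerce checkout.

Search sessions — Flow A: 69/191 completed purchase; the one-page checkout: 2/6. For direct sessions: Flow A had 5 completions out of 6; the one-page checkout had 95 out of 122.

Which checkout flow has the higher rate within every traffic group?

Flow A

Search: Flow A 69/191 = 36.1%, the one-page checkout 2/6 = 33.3% → Flow A
Direct: Flow A 5/6 = 83.3%, the one-page checkout 95/122 = 77.9% → Flow A
Flow A has the higher rate in both groups.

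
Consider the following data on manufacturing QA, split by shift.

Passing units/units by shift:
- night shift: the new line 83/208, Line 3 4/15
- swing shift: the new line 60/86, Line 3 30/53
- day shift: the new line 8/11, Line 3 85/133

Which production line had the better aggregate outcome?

Line 3

Night shift: the new line 83/208 = 39.9%, Line 3 4/15 = 26.7% → the new line
Swing shift: the new line 60/86 = 69.8%, Line 3 30/53 = 56.6% → the new line
Day shift: the new line 8/11 = 72.7%, Line 3 85/133 = 63.9% → the new line
Overall: the new line 151/305 = 49.5%, Line 3 119/201 = 59.2% → Line 3
(The new line wins every shift group but Line 3 wins overall — the new line's units skew toward the low-rate night shift group.)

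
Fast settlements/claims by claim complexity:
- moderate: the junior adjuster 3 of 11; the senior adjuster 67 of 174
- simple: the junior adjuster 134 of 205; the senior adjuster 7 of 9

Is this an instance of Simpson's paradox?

Moderate: the junior adjuster 3/11 = 27.3%, the senior adjuster 67/174 = 38.5% → the senior adjuster
Simple: the junior adjuster 134/205 = 65.4%, the senior adjuster 7/9 = 77.8% → the senior adjuster
Overall: the junior adjuster 137/216 = 63.4%, the senior adjuster 74/183 = 40.4% → the junior adjuster
The senior adjuster wins each claim group but the junior adjuster wins overall — the comparison reverses. The senior adjuster's claims skew toward moderate, which has a lower base rate.

Yes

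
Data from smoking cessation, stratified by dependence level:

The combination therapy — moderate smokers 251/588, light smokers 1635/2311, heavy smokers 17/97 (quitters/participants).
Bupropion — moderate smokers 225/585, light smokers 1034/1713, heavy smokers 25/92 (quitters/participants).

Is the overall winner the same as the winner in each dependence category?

No

Moderate smokers: the combination therapy 251/588 = 42.7%, bupropion 225/585 = 38.5% → the combination therapy
Light smokers: the combination therapy 1635/2311 = 70.7%, bupropion 1034/1713 = 60.4% → the combination therapy
Heavy smokers: the combination therapy 17/97 = 17.5%, bupropion 25/92 = 27.2% → bupropion
Overall: the combination therapy 1903/2996 = 63.5%, bupropion 1284/2390 = 53.7% → the combination therapy
Neither sweeps: the combination therapy wins 2 of 3 groups, bupropion wins 1. The combination therapy wins overall but not every group — no Simpson reversal.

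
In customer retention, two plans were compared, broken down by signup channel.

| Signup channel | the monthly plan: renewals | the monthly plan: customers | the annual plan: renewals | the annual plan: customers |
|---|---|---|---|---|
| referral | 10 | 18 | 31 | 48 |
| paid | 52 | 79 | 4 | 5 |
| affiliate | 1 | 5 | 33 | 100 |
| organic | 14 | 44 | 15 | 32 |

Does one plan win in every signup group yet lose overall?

Referral: the monthly plan 10/18 = 55.6%, the annual plan 31/48 = 64.6% → the annual plan
Paid: the monthly plan 52/79 = 65.8%, the annual plan 4/5 = 80.0% → the annual plan
Affiliate: the monthly plan 1/5 = 20.0%, the annual plan 33/100 = 33.0% → the annual plan
Organic: the monthly plan 14/44 = 31.8%, the annual plan 15/32 = 46.9% → the annual plan
Overall: the monthly plan 77/146 = 52.7%, the annual plan 83/185 = 44.9% → the monthly plan
The annual plan wins each signup group but the monthly plan wins overall — the comparison reverses. The annual plan's customers skew toward affiliate, which has a lower base rate.

Yes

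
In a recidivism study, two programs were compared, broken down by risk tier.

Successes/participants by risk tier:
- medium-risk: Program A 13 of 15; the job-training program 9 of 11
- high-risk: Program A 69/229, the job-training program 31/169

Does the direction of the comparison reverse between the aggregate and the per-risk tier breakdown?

Medium-risk: Program A 13/15 = 86.7%, the job-training program 9/11 = 81.8% → Program A
High-risk: Program A 69/229 = 30.1%, the job-training program 31/169 = 18.3% → Program A
Overall: Program A 82/244 = 33.6%, the job-training program 40/180 = 22.2% → Program A
Program A wins overall and in every risk group — no reversal.

No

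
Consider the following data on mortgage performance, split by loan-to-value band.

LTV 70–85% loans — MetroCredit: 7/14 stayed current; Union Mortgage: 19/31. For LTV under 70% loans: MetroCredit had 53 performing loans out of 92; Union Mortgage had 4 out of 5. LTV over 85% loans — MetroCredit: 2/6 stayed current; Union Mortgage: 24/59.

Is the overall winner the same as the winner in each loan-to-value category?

LTV 70–85%: MetroCredit 7/14 = 50.0%, Union Mortgage 19/31 = 61.3% → Union Mortgage
LTV under 70%: MetroCredit 53/92 = 57.6%, Union Mortgage 4/5 = 80.0% → Union Mortgage
LTV over 85%: MetroCredit 2/6 = 33.3%, Union Mortgage 24/59 = 40.7% → Union Mortgage
Overall: MetroCredit 62/112 = 55.4%, Union Mortgage 47/95 = 49.5% → MetroCredit
Union Mortgage wins each loan-to-value group but MetroCredit wins overall — the comparison reverses. Union Mortgage's loans skew toward LTV over 85%, which has a lower base rate.

No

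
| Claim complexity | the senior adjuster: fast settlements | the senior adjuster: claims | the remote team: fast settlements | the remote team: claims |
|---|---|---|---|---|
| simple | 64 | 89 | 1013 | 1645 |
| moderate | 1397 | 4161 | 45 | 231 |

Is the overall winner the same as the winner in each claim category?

Simple: the senior adjuster 64/89 = 71.9%, the remote team 1013/1645 = 61.6% → the senior adjuster
Moderate: the senior adjuster 1397/4161 = 33.6%, the remote team 45/231 = 19.5% → the senior adjuster
Overall: the senior adjuster 1461/4250 = 34.4%, the remote team 1058/1876 = 56.4% → the remote team
The senior adjuster wins each claim group but the remote team wins overall — the comparison reverses. The senior adjuster's claims skew toward moderate, which has a lower base rate.

No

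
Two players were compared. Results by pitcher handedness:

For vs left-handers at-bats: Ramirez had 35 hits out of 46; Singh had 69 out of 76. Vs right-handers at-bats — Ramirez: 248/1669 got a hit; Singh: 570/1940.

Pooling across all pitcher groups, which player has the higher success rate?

Singh

Vs left-handers: Ramirez 35/46 = 76.1%, Singh 69/76 = 90.8% → Singh
Vs right-handers: Ramirez 248/1669 = 14.9%, Singh 570/1940 = 29.4% → Singh
Overall: Ramirez 283/1715 = 16.5%, Singh 639/2016 = 31.7% → Singh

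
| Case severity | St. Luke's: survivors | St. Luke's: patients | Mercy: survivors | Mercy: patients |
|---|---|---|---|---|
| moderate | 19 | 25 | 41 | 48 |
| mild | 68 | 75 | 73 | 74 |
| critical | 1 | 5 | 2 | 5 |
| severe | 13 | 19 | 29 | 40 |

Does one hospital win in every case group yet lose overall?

Moderate: St. Luke's 19/25 = 76.0%, Mercy 41/48 = 85.4% → Mercy
Mild: St. Luke's 68/75 = 90.7%, Mercy 73/74 = 98.6% → Mercy
Critical: St. Luke's 1/5 = 20.0%, Mercy 2/5 = 40.0% → Mercy
Severe: St. Luke's 13/19 = 68.4%, Mercy 29/40 = 72.5% → Mercy
Overall: St. Luke's 101/124 = 81.5%, Mercy 145/167 = 86.8% → Mercy
Mercy wins overall and in every case group — no reversal.

No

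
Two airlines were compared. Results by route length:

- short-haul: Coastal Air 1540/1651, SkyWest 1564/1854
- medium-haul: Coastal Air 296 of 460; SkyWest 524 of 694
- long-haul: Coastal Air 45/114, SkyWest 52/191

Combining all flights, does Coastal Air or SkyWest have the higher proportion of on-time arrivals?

Coastal Air

Short-haul: Coastal Air 1540/1651 = 93.3%, SkyWest 1564/1854 = 84.4% → Coastal Air
Medium-haul: Coastal Air 296/460 = 64.3%, SkyWest 524/694 = 75.5% → SkyWest
Long-haul: Coastal Air 45/114 = 39.5%, SkyWest 52/191 = 27.2% → Coastal Air
Overall: Coastal Air 1881/2225 = 84.5%, SkyWest 2140/2739 = 78.1% → Coastal Air
(Neither sweeps every route group, but Coastal Air has the higher pooled rate.)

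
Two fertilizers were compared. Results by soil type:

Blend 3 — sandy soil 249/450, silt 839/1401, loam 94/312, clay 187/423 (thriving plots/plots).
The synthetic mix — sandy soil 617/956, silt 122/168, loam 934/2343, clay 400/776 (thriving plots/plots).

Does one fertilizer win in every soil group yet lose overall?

Sandy soil: Blend 3 249/450 = 55.3%, the synthetic mix 617/956 = 64.5% → the synthetic mix
Silt: Blend 3 839/1401 = 59.9%, the synthetic mix 122/168 = 72.6% → the synthetic mix
Loam: Blend 3 94/312 = 30.1%, the synthetic mix 934/2343 = 39.9% → the synthetic mix
Clay: Blend 3 187/423 = 44.2%, the synthetic mix 400/776 = 51.5% → the synthetic mix
Overall: Blend 3 1369/2586 = 52.9%, the synthetic mix 2073/4243 = 48.9% → Blend 3
The synthetic mix wins each soil group but Blend 3 wins overall — the comparison reverses. The synthetic mix's plots skew toward loam, which has a lower base rate.

Yes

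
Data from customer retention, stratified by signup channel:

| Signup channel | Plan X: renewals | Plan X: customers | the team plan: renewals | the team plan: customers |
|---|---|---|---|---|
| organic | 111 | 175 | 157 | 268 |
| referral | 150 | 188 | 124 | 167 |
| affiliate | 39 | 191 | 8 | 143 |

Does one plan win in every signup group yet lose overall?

Organic: Plan X 111/175 = 63.4%, the team plan 157/268 = 58.6% → Plan X
Referral: Plan X 150/188 = 79.8%, the team plan 124/167 = 74.3% → Plan X
Affiliate: Plan X 39/191 = 20.4%, the team plan 8/143 = 5.6% → Plan X
Overall: Plan X 300/554 = 54.2%, the team plan 289/578 = 50.0% → Plan X
Plan X wins overall and in every signup group — no reversal.

No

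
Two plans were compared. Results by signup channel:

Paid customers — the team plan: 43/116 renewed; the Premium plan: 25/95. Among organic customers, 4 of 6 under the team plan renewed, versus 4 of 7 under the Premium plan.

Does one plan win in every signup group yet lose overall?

Paid: the team plan 43/116 = 37.1%, the Premium plan 25/95 = 26.3% → the team plan
Organic: the team plan 4/6 = 66.7%, the Premium plan 4/7 = 57.1% → the team plan
Overall: the team plan 47/122 = 38.5%, the Premium plan 29/102 = 28.4% → the team plan
The team plan wins overall and in every signup group — no reversal.

No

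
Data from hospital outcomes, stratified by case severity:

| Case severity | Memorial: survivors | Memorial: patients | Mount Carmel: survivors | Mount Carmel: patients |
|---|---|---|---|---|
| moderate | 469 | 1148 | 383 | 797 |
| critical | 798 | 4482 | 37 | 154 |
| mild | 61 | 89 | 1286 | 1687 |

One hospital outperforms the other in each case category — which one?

Mount Carmel

Moderate: Memorial 469/1148 = 40.9%, Mount Carmel 383/797 = 48.1% → Mount Carmel
Critical: Memorial 798/4482 = 17.8%, Mount Carmel 37/154 = 24.0% → Mount Carmel
Mild: Memorial 61/89 = 68.5%, Mount Carmel 1286/1687 = 76.2% → Mount Carmel
Mount Carmel has the higher rate in all 3 groups.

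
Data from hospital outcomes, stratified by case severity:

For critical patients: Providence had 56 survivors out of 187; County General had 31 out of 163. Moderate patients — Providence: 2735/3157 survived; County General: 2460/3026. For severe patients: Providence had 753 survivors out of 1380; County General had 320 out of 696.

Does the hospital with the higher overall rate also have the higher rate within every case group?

Yes

Critical: Providence 56/187 = 29.9%, County General 31/163 = 19.0% → Providence
Moderate: Providence 2735/3157 = 86.6%, County General 2460/3026 = 81.3% → Providence
Severe: Providence 753/1380 = 54.6%, County General 320/696 = 46.0% → Providence
Overall: Providence 3544/4724 = 75.0%, County General 2811/3885 = 72.4% → Providence
Providence wins overall and in every case group — no reversal.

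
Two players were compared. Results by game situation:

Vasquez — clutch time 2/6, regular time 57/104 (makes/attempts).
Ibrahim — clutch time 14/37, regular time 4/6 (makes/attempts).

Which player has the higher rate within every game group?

Clutch time: Vasquez 2/6 = 33.3%, Ibrahim 14/37 = 37.8% → Ibrahim
Regular time: Vasquez 57/104 = 54.8%, Ibrahim 4/6 = 66.7% → Ibrahim
Ibrahim has the higher rate in both groups.

Ibrahim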